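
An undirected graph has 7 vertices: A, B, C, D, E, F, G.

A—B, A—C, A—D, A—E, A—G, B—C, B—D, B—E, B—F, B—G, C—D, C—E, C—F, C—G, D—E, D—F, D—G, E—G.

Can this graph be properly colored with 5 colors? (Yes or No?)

No

A, B, C, D, E, G are mutually adjacent (a clique of size 6), so at least 6 colors are needed.
So 5 colors are not enough.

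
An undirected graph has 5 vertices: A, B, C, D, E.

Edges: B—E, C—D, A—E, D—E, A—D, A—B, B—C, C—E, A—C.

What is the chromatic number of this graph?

4

A, B, C, E are mutually adjacent (a clique of size 4), so at least 4 colors are needed.
A valid assignment using 4 colors: A=2, B=4, C=3, D=4, E=1. Every edge joins two different colors.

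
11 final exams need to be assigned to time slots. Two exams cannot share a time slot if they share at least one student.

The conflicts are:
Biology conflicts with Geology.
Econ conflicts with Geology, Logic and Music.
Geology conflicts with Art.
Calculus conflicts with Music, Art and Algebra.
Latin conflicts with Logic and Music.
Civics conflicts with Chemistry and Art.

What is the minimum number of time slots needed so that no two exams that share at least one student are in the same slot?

The cycle Econ-Music-Calculus-Art-Geology-Econ has odd length 5, so it cannot be 2-colored; at least 3 time slots are needed.
A valid assignment using 3 time slots: Biology=1, Econ=1, Geology=3, Calculus=1, Latin=1, Civics=1, Chemistry=2, Logic=2, Music=2, Art=2, Algebra=2. Each listed conflict is separated.

3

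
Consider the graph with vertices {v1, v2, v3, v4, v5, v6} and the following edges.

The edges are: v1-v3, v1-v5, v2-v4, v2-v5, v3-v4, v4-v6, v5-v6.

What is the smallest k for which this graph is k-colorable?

3

The cycle v1-v5-v2-v4-v3-v1 has odd length 5, so it cannot be 2-colored; at least 3 colors are needed.
3 colors suffice: v1=3, v2=2, v3=2, v4=1, v5=1, v6=2. No two adjacent vertices share a color.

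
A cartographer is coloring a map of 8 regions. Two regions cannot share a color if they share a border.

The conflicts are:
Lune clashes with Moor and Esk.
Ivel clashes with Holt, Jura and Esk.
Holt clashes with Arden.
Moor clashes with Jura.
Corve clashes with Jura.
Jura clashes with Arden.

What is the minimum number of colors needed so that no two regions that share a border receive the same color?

The cycle Lune-Moor-Jura-Ivel-Esk-Lune has odd length 5, so it cannot be 2-colored; at least 3 colors are needed.
3 colors suffice: Lune=3, Ivel=2, Holt=1, Moor=2, Corve=2, Jura=1, Esk=1, Arden=2. Each listed conflict is separated.

3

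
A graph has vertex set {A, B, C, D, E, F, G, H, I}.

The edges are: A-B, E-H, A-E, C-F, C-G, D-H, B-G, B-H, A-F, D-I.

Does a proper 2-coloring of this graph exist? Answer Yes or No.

No

The cycle C-F-A-B-G-C has odd length 5, so it cannot be 2-colored; at least 3 colors are needed.
So 2 colors are not enough.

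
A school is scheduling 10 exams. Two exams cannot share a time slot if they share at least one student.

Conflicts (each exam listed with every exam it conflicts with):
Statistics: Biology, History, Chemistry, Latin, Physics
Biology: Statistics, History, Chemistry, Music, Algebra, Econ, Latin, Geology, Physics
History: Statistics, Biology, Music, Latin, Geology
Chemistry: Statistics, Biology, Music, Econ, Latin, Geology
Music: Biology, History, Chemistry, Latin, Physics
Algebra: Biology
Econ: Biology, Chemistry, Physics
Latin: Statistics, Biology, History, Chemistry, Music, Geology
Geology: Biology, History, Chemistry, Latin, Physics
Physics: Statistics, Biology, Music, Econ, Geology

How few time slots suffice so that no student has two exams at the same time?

4

Biology, History, Music, Latin all conflict with each other, so at least 4 time slots are needed.
A valid assignment using 4 time slots: Statistics=4, Biology=1, History=3, Chemistry=3, Music=4, Algebra=2, Econ=4, Latin=2, Geology=4, Physics=2. Every pair that conflicts lands in different time slots.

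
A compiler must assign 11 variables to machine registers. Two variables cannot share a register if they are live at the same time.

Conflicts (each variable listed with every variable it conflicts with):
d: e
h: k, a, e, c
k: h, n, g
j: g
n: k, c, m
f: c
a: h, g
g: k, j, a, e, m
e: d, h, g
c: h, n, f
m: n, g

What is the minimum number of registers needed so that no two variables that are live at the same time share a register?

2

d and e conflict, so at least 2 registers are needed.
A valid assignment using 2 registers: d=1, h=1, k=2, j=2, n=1, f=1, a=2, g=1, e=2, c=2, m=2. Each listed conflict is separated.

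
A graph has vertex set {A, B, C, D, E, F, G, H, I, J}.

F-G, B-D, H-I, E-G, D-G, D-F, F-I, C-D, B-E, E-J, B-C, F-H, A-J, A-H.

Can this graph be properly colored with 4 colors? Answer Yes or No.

The chromatic number is 3. D, F, G are pairwise adjacent, so at least 3 colors are needed.
3 colors suffice: color red → {D, E, H}; color blue → {B, F, J}; color green → {A, C, G, I}.
Since 4 ≥ 3, a proper 4-coloring certainly exists.

Yes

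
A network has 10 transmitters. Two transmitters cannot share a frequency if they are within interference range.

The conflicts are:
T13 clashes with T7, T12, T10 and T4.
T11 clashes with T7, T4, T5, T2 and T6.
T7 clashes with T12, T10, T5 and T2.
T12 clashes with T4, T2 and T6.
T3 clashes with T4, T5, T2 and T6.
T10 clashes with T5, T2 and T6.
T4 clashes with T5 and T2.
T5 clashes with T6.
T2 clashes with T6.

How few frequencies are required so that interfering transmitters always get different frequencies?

T11, T7, T5 all conflict with each other, so at least 3 frequencies are needed.
A valid assignment using 3 frequencies: T13=1, T11=3, T7=2, T12=3, T3=3, T10=3, T4=2, T5=1, T2=1, T6=2. Every pair that conflicts lands in different frequencies.

3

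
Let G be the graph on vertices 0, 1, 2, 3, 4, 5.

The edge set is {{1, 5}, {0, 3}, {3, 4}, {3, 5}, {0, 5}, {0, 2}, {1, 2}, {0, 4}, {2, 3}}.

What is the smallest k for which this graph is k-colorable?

0, 3, 5 are mutually adjacent, so at least 3 colors are needed.
A valid assignment using 3 colors: 0=a, 1=a, 2=c, 3=b, 4=c, 5=c. Each edge has distinct colors on its endpoints.

3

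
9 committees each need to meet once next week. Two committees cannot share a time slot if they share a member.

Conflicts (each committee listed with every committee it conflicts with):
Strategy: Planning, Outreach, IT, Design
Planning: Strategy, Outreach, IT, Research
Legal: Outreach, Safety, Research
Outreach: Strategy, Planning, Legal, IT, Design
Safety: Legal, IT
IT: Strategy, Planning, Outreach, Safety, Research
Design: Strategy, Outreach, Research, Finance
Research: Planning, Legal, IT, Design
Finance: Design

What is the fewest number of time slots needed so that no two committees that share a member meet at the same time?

Strategy, Planning, Outreach, IT pairwise conflict, so at least 4 time slots are needed.
4 time slots suffice: time slot 1 → {Outreach, Safety, Research, Finance}; time slot 2 → {Legal, IT, Design}; time slot 3 → {Strategy}; time slot 4 → {Planning}. Every pair that conflicts lands in different time slots.

4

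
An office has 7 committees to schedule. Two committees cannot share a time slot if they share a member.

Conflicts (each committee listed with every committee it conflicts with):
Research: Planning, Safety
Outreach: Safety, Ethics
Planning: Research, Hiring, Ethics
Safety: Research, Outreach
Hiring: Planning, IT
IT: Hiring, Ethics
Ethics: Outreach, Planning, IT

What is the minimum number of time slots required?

3

The cycle Ethics-Planning-Research-Safety-Outreach-Ethics has odd length 5, so it cannot be 2-colored; at least 3 time slots are needed.
3 time slots suffice: time slot 1 → {Planning, Safety, IT}; time slot 2 → {Research, Hiring, Ethics}; time slot 3 → {Outreach}. Each listed conflict is separated.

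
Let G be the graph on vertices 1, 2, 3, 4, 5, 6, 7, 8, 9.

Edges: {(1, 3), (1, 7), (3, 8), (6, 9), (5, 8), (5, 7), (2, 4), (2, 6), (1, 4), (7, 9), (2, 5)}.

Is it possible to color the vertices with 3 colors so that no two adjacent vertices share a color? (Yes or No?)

The chromatic number is 3. The cycle 1-7-5-2-4-1 has odd length 5, so it cannot be 2-colored; at least 3 colors are needed.
3 colors suffice: color a → {1, 5, 9}; color b → {2, 7, 8}; color c → {3, 4, 6}.
That is already a proper 3-coloring.

Yes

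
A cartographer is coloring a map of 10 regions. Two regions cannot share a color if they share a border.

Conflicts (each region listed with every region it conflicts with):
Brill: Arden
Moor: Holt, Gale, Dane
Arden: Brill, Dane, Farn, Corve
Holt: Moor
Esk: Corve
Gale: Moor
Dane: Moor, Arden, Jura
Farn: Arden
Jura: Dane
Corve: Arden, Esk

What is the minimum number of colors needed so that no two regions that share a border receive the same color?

2

Brill and Arden conflict, so at least 2 colors are needed.
2 colors suffice: color 1 → {Moor, Arden, Esk, Jura}; color 2 → {Brill, Holt, Gale, Dane, Farn, Corve}. Each listed conflict is separated.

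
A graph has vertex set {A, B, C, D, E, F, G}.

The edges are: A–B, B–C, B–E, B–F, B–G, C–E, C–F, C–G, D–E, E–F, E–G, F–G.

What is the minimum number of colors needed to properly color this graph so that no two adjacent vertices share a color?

5

B, C, E, F, G are mutually adjacent (a clique of size 5), so at least 5 colors are needed.
A valid assignment using 5 colors: A=1, B=2, C=5, D=2, E=1, F=4, G=3. No two adjacent vertices share a color.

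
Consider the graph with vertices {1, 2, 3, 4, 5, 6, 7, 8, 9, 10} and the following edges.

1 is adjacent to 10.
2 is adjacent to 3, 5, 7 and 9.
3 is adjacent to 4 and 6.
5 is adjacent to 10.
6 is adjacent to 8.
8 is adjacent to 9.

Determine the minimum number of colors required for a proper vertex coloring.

The cycle 6-3-2-9-8-6 has odd length 5, so it cannot be 2-colored; at least 3 colors are needed.
3 colors suffice: 1=blue, 2=red, 3=blue, 4=red, 5=blue, 6=red, 7=blue, 8=blue, 9=green, 10=red. Every edge joins two different colors.

3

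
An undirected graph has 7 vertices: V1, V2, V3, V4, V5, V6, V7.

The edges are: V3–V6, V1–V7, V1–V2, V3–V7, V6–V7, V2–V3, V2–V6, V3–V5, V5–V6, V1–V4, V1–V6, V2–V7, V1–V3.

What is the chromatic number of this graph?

V1, V2, V3, V6, V7 are pairwise adjacent (a clique of size 5), so at least 5 colors are needed.
5 colors suffice: color 1 → {V4, V6}; color 2 → {V1, V5}; color 3 → {V3}; color 4 → {V2}; color 5 → {V7}. No two adjacent vertices share a color.

5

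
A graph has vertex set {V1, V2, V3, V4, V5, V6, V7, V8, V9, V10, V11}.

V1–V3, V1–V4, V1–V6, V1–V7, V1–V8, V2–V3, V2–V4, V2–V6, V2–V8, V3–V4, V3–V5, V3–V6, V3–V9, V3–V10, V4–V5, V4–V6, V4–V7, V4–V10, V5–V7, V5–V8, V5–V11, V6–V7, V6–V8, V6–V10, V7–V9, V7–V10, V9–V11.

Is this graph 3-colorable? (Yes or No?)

No

V1, V4, V6, V7 are mutually adjacent (a clique of size 4), so at least 4 colors are needed.
So 3 colors are not enough.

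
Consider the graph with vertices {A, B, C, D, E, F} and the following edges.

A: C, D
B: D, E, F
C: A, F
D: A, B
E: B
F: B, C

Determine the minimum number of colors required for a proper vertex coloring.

3

The cycle A-C-F-B-D-A has odd length 5, so it cannot be 2-colored; at least 3 colors are needed.
One proper 3-coloring: A=3, B=1, C=1, D=2, E=2, F=2. Every edge joins two different colors.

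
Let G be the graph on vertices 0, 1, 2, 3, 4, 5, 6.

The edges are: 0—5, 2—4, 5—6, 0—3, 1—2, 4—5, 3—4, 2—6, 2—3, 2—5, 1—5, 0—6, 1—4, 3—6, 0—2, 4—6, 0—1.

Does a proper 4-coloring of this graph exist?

Yes

The chromatic number is 4. 0, 1, 2, 5 are mutually adjacent (a clique of size 4), so at least 4 colors are needed.
A valid assignment using 4 colors: 0=b, 1=c, 2=a, 3=d, 4=b, 5=d, 6=c.
That is already a proper 4-coloring.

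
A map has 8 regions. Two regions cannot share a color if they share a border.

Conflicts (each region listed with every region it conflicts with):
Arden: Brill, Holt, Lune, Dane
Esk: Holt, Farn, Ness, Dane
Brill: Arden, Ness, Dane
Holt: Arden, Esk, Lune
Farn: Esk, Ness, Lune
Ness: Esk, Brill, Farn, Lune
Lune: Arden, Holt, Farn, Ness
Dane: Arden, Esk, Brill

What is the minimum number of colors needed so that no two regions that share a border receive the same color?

3

Arden, Brill, Dane are mutually in conflict, so at least 3 colors are needed.
3 colors suffice: color 1 → {Arden, Ness}; color 2 → {Esk, Brill, Lune}; color 3 → {Holt, Farn, Dane}. Each listed conflict is separated.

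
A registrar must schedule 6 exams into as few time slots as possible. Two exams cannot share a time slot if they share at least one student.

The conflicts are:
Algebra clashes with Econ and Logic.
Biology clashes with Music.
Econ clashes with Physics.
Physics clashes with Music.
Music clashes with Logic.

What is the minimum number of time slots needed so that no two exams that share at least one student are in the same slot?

3

The cycle Econ-Physics-Music-Logic-Algebra-Econ has odd length 5, so it cannot be 2-colored; at least 3 time slots are needed.
3 time slots suffice: time slot 1 → {Algebra, Music}; time slot 2 → {Biology, Physics, Logic}; time slot 3 → {Econ}. Every pair that conflicts lands in different time slots.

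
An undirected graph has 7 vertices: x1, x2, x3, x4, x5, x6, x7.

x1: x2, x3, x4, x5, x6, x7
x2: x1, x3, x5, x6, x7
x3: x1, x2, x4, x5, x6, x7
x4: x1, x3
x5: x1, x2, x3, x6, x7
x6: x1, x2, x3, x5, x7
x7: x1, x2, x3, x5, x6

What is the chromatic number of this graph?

6

x1, x2, x3, x5, x6, x7 form a clique, so at least 6 colors are needed.
One proper 6-coloring: x1=2, x2=3, x3=1, x4=3, x5=6, x6=4, x7=5. No two adjacent vertices share a color.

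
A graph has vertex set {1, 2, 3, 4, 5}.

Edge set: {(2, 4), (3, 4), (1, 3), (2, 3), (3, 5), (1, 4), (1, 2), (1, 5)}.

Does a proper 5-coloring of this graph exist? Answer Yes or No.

The chromatic number is 4. 1, 2, 3, 4 are pairwise adjacent (a clique of size 4), so at least 4 colors are needed.
4 colors suffice: color a → {1}; color b → {3}; color c → {2, 5}; color d → {4}.
Since 5 ≥ 4, a proper 5-coloring certainly exists.

Yes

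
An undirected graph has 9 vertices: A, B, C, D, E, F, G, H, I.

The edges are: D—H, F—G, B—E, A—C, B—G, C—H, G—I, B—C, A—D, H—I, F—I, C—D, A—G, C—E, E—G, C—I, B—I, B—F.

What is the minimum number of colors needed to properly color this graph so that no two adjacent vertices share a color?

B, F, G, I are pairwise adjacent (a clique of size 4), so at least 4 colors are needed.
One proper 4-coloring: A=2, B=3, C=1, D=4, E=2, F=4, G=1, H=3, I=2. Every edge joins two different colors.

4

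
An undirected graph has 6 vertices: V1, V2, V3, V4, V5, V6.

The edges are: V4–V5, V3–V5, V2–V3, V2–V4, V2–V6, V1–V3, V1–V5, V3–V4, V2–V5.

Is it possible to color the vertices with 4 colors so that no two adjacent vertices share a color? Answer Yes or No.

Yes

The chromatic number is 4. V2, V3, V4, V5 are pairwise adjacent (a clique of size 4), so at least 4 colors are needed.
A valid assignment using 4 colors: V1=blue, V2=blue, V3=red, V4=yellow, V5=green, V6=red.
That is already a proper 4-coloring.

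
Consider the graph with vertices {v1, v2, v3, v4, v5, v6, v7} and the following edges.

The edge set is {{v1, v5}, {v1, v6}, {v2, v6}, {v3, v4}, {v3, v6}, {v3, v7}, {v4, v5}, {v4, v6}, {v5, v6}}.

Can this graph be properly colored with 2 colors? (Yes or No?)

v3, v4, v6 are pairwise adjacent, so at least 3 colors are needed.
So 2 colors are not enough.

No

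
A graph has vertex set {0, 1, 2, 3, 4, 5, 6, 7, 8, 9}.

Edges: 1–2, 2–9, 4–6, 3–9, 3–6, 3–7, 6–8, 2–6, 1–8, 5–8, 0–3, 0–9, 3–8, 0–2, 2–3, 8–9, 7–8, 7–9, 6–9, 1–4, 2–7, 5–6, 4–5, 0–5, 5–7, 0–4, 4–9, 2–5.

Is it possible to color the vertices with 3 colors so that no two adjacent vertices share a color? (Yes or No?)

No

3, 7, 8, 9 are mutually adjacent (a clique of size 4), so at least 4 colors are needed.
So 3 colors are not enough.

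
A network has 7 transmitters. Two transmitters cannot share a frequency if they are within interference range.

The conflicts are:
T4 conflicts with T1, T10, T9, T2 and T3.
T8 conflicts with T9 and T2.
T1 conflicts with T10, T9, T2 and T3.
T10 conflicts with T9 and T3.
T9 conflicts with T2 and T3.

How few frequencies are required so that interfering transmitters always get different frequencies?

5

T4, T1, T10, T9, T3 are mutually in conflict, so at least 5 frequencies are needed.
5 frequencies suffice: frequency 1 → {T9}; frequency 2 → {T4, T8}; frequency 3 → {T1}; frequency 4 → {T10, T2}; frequency 5 → {T3}. Every pair that conflicts lands in different frequencies.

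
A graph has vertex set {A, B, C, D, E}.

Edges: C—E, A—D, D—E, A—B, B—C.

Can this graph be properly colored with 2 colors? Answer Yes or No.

The cycle E-C-B-A-D-E has odd length 5, so it cannot be 2-colored; at least 3 colors are needed.
So 2 colors are not enough.

No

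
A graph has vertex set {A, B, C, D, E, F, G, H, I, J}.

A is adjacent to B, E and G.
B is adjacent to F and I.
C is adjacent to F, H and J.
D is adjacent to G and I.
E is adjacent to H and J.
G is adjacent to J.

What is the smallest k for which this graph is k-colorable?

3

The cycle D-G-A-B-I-D has odd length 5, so it cannot be 2-colored; at least 3 colors are needed.
3 colors suffice: A=1, B=2, C=1, D=1, E=2, F=3, G=2, H=3, I=3, J=3. No two adjacent vertices share a color.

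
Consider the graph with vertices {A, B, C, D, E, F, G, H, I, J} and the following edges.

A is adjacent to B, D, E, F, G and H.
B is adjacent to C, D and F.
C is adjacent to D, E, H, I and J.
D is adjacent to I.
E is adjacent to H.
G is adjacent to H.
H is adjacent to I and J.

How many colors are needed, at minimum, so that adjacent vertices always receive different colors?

C, H, J are mutually adjacent, so at least 3 colors are needed.
3 colors suffice: color 1 → {A, C}; color 2 → {D, F, H}; color 3 → {B, E, G, I, J}. Each edge has distinct colors on its endpoints.

3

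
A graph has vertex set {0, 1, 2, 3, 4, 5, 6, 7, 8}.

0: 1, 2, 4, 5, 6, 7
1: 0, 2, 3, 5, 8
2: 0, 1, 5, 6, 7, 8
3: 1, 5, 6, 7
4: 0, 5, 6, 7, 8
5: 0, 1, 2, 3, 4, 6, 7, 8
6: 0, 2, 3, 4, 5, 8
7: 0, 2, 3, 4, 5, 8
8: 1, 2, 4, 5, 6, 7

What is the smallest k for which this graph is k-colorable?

2, 5, 6, 8 are mutually adjacent (a clique of size 4), so at least 4 colors are needed.
4 colors suffice: color red → {5}; color blue → {1, 6, 7}; color green → {0, 3, 8}; color yellow → {2, 4}. Each edge has distinct colors on its endpoints.

4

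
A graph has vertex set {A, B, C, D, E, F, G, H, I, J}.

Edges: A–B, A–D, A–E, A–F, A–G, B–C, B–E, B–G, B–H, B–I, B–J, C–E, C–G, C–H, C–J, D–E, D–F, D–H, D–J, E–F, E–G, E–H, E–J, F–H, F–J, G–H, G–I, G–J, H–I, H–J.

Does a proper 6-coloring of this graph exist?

Yes

The chromatic number is 6. B, C, E, G, H, J are mutually adjacent (a clique of size 6), so at least 6 colors are needed.
A valid assignment using 6 colors: A=1, B=3, C=6, D=3, E=2, F=4, G=4, H=1, I=2, J=5.
That is already a proper 6-coloring.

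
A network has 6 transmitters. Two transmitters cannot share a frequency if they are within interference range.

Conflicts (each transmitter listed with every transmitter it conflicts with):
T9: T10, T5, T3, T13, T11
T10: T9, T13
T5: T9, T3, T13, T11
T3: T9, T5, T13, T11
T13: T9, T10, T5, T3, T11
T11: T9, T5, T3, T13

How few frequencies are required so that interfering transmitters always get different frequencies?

T9, T5, T3, T13, T11 all conflict with each other, so at least 5 frequencies are needed.
5 frequencies suffice: T9=2, T10=3, T5=5, T3=3, T13=1, T11=4. No two conflicting transmitters share a frequency.

5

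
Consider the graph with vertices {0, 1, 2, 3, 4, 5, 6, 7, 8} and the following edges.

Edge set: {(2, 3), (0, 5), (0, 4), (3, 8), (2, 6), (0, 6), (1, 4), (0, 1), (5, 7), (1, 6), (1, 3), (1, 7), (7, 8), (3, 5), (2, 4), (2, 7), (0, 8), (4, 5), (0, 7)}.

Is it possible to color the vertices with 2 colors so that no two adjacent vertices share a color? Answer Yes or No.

No

0, 4, 5 are pairwise adjacent, so at least 3 colors are needed.
So 2 colors are not enough.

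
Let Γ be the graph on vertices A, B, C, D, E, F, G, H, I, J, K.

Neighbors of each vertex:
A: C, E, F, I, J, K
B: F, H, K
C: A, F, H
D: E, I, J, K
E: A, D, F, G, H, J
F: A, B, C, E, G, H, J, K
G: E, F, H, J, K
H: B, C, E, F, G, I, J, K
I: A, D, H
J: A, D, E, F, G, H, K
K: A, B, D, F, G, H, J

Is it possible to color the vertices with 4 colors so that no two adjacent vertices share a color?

No

E, F, G, H, J are mutually adjacent (a clique of size 5), so at least 5 colors are needed.
So 4 colors are not enough.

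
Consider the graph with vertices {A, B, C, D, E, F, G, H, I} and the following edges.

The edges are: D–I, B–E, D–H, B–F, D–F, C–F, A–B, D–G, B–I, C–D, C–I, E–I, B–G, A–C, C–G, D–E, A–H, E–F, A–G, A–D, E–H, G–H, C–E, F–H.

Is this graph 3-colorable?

D, E, F, H form a clique, so at least 4 colors are needed.
So 3 colors are not enough.

No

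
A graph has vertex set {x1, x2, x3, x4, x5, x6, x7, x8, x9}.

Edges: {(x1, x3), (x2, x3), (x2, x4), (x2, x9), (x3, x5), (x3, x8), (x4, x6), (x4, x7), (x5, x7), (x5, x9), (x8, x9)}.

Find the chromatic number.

The cycle x5-x7-x4-x2-x9-x5 has odd length 5, so it cannot be 2-colored; at least 3 colors are needed.
One proper 3-coloring: x1=blue, x2=blue, x3=red, x4=red, x5=blue, x6=blue, x7=green, x8=blue, x9=red. Each edge has distinct colors on its endpoints.

3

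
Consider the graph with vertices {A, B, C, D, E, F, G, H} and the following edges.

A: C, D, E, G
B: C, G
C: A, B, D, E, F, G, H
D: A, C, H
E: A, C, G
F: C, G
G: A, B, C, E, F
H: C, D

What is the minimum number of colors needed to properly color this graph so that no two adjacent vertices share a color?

A, C, E, G are pairwise adjacent (a clique of size 4), so at least 4 colors are needed.
One proper 4-coloring: A=green, B=green, C=red, D=blue, E=yellow, F=green, G=blue, H=green. Each edge has distinct colors on its endpoints.

4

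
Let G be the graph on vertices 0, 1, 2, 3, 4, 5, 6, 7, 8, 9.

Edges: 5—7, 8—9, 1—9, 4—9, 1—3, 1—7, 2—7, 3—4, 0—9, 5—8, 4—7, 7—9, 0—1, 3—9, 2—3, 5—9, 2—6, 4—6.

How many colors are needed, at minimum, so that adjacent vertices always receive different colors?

1, 7, 9 are pairwise adjacent, so at least 3 colors are needed.
3 colors suffice: color red → {2, 9}; color blue → {0, 3, 6, 7, 8}; color green → {1, 4, 5}. Each edge has distinct colors on its endpoints.

3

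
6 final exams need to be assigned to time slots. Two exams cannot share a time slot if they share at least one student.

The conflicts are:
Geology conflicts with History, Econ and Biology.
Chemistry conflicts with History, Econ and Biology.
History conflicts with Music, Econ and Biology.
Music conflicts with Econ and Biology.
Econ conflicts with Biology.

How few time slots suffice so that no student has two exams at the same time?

History, Music, Econ, Biology all conflict with each other, so at least 4 time slots are needed.
A valid assignment using 4 time slots: Geology=4, Chemistry=4, History=1, Music=4, Econ=2, Biology=3. Each listed conflict is separated.

4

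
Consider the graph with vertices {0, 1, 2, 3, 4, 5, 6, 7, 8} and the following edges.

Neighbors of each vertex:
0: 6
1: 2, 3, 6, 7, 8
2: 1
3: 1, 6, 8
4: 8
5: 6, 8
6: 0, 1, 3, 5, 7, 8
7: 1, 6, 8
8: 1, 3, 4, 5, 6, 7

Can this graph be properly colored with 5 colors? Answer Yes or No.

The chromatic number is 4. 1, 3, 6, 8 are pairwise adjacent (a clique of size 4), so at least 4 colors are needed.
One proper 4-coloring: 0=red, 1=green, 2=red, 3=yellow, 4=blue, 5=green, 6=blue, 7=yellow, 8=red.
Since 5 ≥ 4, a proper 5-coloring certainly exists.

Yes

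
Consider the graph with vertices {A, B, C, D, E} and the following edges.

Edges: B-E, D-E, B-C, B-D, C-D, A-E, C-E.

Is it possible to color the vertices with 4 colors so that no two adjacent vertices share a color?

The chromatic number is 4. B, C, D, E are pairwise adjacent (a clique of size 4), so at least 4 colors are needed.
4 colors suffice: color 1 → {E}; color 2 → {A, C}; color 3 → {B}; color 4 → {D}.
That is already a proper 4-coloring.

Yes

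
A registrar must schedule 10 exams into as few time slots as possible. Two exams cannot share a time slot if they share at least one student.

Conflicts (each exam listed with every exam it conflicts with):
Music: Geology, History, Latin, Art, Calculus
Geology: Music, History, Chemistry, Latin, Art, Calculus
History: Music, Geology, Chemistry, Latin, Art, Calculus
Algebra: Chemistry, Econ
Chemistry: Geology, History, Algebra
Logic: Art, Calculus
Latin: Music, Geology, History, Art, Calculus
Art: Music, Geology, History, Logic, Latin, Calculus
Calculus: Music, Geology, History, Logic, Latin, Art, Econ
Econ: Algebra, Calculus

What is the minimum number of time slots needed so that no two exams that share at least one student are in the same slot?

Music, Geology, History, Latin, Art, Calculus pairwise conflict, so at least 6 time slots are needed.
6 time slots suffice: time slot 1 → {Chemistry, Calculus}; time slot 2 → {Art, Econ}; time slot 3 → {Geology, Algebra, Logic}; time slot 4 → {History}; time slot 5 → {Latin}; time slot 6 → {Music}. Every pair that conflicts lands in different time slots.

6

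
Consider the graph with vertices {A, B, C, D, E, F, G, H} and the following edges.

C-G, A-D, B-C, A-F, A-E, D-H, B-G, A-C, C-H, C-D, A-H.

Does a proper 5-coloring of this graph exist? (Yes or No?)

The chromatic number is 4. A, C, D, H are mutually adjacent (a clique of size 4), so at least 4 colors are needed.
4 colors suffice: color 1 → {C, E, F}; color 2 → {A, G}; color 3 → {B, H}; color 4 → {D}.
Since 5 ≥ 4, a proper 5-coloring certainly exists.

Yes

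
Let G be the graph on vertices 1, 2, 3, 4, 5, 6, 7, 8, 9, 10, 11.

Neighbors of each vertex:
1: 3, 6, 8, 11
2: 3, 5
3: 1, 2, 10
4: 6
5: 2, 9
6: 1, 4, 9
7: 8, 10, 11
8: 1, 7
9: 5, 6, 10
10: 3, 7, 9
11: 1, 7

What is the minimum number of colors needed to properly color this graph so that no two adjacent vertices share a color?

3

The cycle 10-9-6-1-3-10 has odd length 5, so it cannot be 2-colored; at least 3 colors are needed.
3 colors suffice: color a → {1, 2, 4, 7, 9}; color b → {3, 5, 6, 8, 11}; color c → {10}. No two adjacent vertices share a color.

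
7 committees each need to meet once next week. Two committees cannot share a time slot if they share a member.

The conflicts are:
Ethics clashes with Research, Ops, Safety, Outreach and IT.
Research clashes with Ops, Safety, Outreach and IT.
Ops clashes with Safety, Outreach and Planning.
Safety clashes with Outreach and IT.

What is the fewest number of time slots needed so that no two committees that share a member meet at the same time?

Ethics, Research, Ops, Safety, Outreach are mutually in conflict, so at least 5 time slots are needed.
5 time slots suffice: Ethics=3, Research=1, Ops=2, Safety=4, Outreach=5, Planning=1, IT=2. No two conflicting committees share a time slot.

5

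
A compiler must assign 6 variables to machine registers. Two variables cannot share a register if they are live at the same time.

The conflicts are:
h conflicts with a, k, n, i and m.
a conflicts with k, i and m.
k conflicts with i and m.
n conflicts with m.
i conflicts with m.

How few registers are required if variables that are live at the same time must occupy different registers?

5

h, a, k, i, m all conflict with each other, so at least 5 registers are needed.
5 registers suffice: register 1 → {m}; register 2 → {h}; register 3 → {k, n}; register 4 → {a}; register 5 → {i}. Each listed conflict is separated.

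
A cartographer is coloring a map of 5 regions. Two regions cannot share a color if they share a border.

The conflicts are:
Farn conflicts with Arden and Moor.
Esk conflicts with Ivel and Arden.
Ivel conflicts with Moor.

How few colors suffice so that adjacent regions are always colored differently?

The cycle Moor-Farn-Arden-Esk-Ivel-Moor has odd length 5, so it cannot be 2-colored; at least 3 colors are needed.
3 colors suffice: Farn=2, Esk=2, Ivel=1, Arden=1, Moor=3. No two conflicting regions share a color.

3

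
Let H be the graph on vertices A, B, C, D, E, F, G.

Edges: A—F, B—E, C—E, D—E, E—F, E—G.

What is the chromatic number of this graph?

D and E are adjacent, so at least 2 colors are needed.
2 colors suffice: color 1 → {A, E}; color 2 → {B, C, D, F, G}. No two adjacent vertices share a color.

2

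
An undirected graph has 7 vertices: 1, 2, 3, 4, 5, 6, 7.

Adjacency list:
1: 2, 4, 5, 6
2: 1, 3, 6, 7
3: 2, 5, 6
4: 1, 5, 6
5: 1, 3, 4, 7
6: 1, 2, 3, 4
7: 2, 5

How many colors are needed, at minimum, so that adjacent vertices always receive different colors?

3

1, 2, 6 form a triangle, so at least 3 colors are needed.
A valid assignment using 3 colors: 1=b, 2=a, 3=b, 4=a, 5=c, 6=c, 7=b. No two adjacent vertices share a color.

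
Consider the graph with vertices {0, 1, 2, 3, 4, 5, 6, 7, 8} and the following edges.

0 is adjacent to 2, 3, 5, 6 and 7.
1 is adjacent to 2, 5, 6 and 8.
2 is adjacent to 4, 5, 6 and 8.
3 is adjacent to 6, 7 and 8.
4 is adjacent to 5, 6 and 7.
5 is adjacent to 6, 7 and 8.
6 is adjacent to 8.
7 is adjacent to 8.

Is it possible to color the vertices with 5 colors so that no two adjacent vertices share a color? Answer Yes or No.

Yes

The chromatic number is 5. 1, 2, 5, 6, 8 form a clique, so at least 5 colors are needed.
A valid assignment using 5 colors: 0=c, 1=e, 2=d, 3=b, 4=c, 5=b, 6=a, 7=a, 8=c.
That is already a proper 5-coloring.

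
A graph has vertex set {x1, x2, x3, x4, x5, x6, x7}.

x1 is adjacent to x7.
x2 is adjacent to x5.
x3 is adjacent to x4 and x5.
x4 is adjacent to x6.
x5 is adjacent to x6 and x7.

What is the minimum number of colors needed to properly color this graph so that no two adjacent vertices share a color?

x3 and x4 are adjacent, so at least 2 colors are needed.
2 colors suffice: x1=1, x2=2, x3=2, x4=1, x5=1, x6=2, x7=2. Each edge has distinct colors on its endpoints.

2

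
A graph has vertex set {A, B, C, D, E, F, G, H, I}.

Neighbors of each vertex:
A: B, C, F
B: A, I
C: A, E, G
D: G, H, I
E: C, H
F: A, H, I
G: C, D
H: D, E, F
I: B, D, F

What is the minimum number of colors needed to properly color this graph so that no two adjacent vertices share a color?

The cycle G-C-E-H-D-G has odd length 5, so it cannot be 2-colored; at least 3 colors are needed.
3 colors suffice: color 1 → {B, C, D, F}; color 2 → {A, G, H, I}; color 3 → {E}. Each edge has distinct colors on its endpoints.

3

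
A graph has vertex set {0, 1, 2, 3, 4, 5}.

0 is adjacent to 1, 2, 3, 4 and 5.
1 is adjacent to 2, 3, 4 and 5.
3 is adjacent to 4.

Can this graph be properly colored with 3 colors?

No

0, 1, 3, 4 form a clique, so at least 4 colors are needed.
So 3 colors are not enough.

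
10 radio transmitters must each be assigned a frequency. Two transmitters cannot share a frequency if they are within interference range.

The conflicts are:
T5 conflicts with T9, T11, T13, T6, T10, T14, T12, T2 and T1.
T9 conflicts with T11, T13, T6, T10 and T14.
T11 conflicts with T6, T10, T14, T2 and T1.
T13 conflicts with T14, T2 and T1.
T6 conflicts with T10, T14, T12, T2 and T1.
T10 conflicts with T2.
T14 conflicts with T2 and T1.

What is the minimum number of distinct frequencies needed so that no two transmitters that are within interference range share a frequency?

T5, T11, T6, T10, T2 pairwise conflict, so at least 5 frequencies are needed.
5 frequencies suffice: frequency 1 → {T5}; frequency 2 → {T13, T6}; frequency 3 → {T11, T12}; frequency 4 → {T10, T14}; frequency 5 → {T9, T2, T1}. No two conflicting transmitters share a frequency.

5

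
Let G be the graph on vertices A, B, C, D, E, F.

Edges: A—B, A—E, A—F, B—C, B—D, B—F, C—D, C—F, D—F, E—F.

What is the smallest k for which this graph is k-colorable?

4

B, C, D, F are mutually adjacent (a clique of size 4), so at least 4 colors are needed.
4 colors suffice: color red → {F}; color blue → {B, E}; color green → {A, C}; color yellow → {D}. Each edge has distinct colors on its endpoints.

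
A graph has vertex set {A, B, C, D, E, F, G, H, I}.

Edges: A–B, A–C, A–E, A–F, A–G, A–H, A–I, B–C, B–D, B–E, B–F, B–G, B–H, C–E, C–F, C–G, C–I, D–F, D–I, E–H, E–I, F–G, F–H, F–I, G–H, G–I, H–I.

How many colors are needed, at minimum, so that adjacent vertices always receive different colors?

5

A, B, C, F, G form a clique, so at least 5 colors are needed.
A valid assignment using 5 colors: A=2, B=1, C=4, D=2, E=3, F=3, G=5, H=4, I=1. Every edge joins two different colors.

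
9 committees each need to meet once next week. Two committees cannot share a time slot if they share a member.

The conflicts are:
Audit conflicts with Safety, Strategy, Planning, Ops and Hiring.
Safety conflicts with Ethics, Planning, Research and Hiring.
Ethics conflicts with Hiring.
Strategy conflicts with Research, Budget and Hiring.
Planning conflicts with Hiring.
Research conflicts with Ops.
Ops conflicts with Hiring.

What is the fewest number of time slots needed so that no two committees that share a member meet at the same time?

4

Audit, Safety, Planning, Hiring all conflict with each other, so at least 4 time slots are needed.
Using 4 time slots: Audit=2, Safety=3, Ethics=2, Strategy=3, Planning=4, Research=1, Ops=3, Budget=1, Hiring=1. Each listed conflict is separated.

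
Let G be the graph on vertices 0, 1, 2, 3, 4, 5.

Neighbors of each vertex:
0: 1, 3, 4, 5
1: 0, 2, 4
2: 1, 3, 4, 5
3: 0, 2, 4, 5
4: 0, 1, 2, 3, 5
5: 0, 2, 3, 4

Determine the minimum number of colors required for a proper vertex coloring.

4

0, 3, 4, 5 form a clique, so at least 4 colors are needed.
4 colors suffice: color a → {4}; color b → {0, 2}; color c → {1, 5}; color d → {3}. Every edge joins two different colors.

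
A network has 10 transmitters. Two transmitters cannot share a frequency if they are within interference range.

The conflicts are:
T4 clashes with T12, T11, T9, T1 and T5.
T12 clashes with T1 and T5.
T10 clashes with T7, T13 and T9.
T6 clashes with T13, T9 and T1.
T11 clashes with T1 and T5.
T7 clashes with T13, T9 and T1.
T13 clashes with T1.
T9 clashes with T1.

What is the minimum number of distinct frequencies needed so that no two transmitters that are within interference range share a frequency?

3

T4, T11, T5 are mutually in conflict, so at least 3 frequencies are needed.
Using 3 frequencies: T4=2, T12=3, T10=1, T6=2, T11=3, T7=2, T13=3, T9=3, T1=1, T5=1. Each listed conflict is separated.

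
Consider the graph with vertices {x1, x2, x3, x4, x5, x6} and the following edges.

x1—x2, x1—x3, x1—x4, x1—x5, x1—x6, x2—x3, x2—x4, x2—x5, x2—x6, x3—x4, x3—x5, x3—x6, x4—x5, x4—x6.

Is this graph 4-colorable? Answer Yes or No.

No

x1, x2, x3, x4, x6 are mutually adjacent (a clique of size 5), so at least 5 colors are needed.
So 4 colors are not enough.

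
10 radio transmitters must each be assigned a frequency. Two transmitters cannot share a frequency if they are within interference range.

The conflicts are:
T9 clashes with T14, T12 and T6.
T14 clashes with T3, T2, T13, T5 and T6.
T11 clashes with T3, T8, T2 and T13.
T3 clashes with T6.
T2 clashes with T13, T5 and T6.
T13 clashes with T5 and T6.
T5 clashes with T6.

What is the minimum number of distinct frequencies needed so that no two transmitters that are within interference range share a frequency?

T14, T2, T13, T5, T6 are mutually in conflict, so at least 5 frequencies are needed.
5 frequencies suffice: frequency 1 → {T11, T12, T6}; frequency 2 → {T14, T8}; frequency 3 → {T9, T3, T2}; frequency 4 → {T13}; frequency 5 → {T5}. Every pair that conflicts lands in different frequencies.

5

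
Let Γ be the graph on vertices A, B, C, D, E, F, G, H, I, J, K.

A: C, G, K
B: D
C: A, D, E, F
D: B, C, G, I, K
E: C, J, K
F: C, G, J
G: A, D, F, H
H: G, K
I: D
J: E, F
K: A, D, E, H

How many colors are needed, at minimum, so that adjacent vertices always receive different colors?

2

A and C are adjacent, so at least 2 colors are needed.
2 colors suffice: color 1 → {A, D, E, F, H}; color 2 → {B, C, G, I, J, K}. Each edge has distinct colors on its endpoints.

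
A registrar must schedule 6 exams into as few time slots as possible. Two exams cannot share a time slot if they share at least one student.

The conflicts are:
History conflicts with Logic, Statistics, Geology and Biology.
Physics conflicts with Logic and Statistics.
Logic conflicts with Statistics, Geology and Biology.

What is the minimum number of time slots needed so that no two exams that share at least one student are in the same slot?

3

Physics, Logic, Statistics all conflict with each other, so at least 3 time slots are needed.
3 time slots suffice: History=2, Physics=2, Logic=1, Statistics=3, Geology=3, Biology=3. Every pair that conflicts lands in different time slots.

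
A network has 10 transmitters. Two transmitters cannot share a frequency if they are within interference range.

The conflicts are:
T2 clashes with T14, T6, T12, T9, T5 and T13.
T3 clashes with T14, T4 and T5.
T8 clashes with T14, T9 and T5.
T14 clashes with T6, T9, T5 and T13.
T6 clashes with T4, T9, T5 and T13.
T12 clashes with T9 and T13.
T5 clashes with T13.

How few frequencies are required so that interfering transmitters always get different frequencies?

T2, T14, T6, T5, T13 are mutually in conflict, so at least 5 frequencies are needed.
A valid assignment using 5 frequencies: T2=2, T3=2, T8=2, T14=1, T6=3, T12=1, T4=1, T9=4, T5=4, T13=5. No two conflicting transmitters share a frequency.

5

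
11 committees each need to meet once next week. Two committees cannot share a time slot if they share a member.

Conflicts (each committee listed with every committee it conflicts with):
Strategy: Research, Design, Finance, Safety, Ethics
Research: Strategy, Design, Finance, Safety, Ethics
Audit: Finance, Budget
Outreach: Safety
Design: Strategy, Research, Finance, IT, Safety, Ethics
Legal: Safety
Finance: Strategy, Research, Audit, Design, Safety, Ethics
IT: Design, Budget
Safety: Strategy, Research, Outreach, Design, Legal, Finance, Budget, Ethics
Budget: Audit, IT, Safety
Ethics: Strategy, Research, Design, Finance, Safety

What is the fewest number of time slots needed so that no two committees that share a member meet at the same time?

Strategy, Research, Design, Finance, Safety, Ethics pairwise conflict, so at least 6 time slots are needed.
6 time slots suffice: time slot 1 → {Audit, IT, Safety}; time slot 2 → {Outreach, Design, Legal, Budget}; time slot 3 → {Finance}; time slot 4 → {Research}; time slot 5 → {Strategy}; time slot 6 → {Ethics}. No two conflicting committees share a time slot.

6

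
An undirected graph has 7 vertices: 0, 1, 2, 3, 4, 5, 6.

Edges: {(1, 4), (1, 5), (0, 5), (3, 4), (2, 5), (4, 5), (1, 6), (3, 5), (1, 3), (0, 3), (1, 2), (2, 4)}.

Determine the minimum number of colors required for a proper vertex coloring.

4

1, 2, 4, 5 are pairwise adjacent (a clique of size 4), so at least 4 colors are needed.
4 colors suffice: color red → {0, 1}; color blue → {5, 6}; color green → {4}; color yellow → {2, 3}. Each edge has distinct colors on its endpoints.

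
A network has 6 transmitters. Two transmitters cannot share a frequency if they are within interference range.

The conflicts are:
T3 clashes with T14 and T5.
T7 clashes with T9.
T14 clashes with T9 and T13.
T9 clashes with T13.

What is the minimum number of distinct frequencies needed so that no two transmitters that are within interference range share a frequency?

T14, T9, T13 all conflict with each other, so at least 3 frequencies are needed.
3 frequencies suffice: frequency 1 → {T3, T9}; frequency 2 → {T7, T14, T5}; frequency 3 → {T13}. Each listed conflict is separated.

3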